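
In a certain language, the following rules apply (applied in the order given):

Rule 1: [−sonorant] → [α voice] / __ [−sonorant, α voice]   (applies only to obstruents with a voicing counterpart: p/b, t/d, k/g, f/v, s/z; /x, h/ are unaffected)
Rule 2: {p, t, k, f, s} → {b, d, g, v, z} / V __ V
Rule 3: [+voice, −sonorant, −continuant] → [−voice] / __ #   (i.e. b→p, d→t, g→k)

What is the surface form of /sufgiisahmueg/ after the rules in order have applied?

suvgiizahmuek

Rule 1 (regressive voicing assimilation): /f/ precedes the voiced obstruent /g/, so it voices to [v] by assimilation. /sufgiisahmueg/ → suvgiisahmueg.
Rule 2 (intervocalic voicing): /s/ is a voiceless obstruent between vowels /i/ and /a/, so it voices to [z]. /suvgiisahmueg/ → suvgiizahmueg.
Rule 3 (final devoicing): /g/ is a voiced stop in word-final position, so it devoices to [k]. /suvgiizahmueg/ → suvgiizahmuek.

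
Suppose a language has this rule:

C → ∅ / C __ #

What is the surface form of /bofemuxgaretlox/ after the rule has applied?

bofemuxgaretlox

No segment of /bofemuxgaretlox/ meets the structural description of the rule, so the form surfaces unchanged.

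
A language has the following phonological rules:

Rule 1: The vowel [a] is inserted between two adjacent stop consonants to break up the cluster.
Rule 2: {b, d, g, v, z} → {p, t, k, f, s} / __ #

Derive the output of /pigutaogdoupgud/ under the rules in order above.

pigutaogadoupagut

Rule 1 (stop-cluster a-epenthesis): /g/ and /d/ form a stop–stop cluster, so [a] is inserted between them. /p/ and /g/ form a stop–stop cluster, so [a] is inserted between them. /pigutaogdoupgud/ → pigutaogadoupagud.
Rule 2 (final devoicing): /d/ is a voiced obstruent in word-final position, so it devoices to [t]. /pigutaogadoupagud/ → pigutaogadoupagut.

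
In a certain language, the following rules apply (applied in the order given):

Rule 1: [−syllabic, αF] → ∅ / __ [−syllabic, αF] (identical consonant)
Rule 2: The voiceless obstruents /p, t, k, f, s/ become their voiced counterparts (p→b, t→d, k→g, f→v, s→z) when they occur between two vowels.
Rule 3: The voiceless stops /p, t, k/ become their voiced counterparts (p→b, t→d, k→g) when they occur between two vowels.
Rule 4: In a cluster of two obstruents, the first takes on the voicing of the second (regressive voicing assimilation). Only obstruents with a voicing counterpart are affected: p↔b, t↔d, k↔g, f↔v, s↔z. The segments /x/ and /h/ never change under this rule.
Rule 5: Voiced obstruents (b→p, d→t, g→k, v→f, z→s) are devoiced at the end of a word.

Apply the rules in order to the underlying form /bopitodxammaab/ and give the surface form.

Rule 1 (degemination): /mm/ is a geminate; the first /m/ deletes. /bopitodxammaab/ → bopitodxamaab.
Rule 2 (intervocalic voicing): /p/ is a voiceless obstruent between vowels /o/ and /i/, so it voices to [b]. /t/ is a voiceless obstruent between vowels /i/ and /o/, so it voices to [d]. /bopitodxamaab/ → bobidodxamaab.
Rule 3 (intervocalic voicing): no segment meets the environment; /bobidodxamaab/ is unchanged.
Rule 4 (regressive voicing assimilation): /d/ precedes the voiceless obstruent /x/, so it devoices to [t] by assimilation. /bobidodxamaab/ → bobidotxamaab.
Rule 5 (final devoicing): /b/ is a voiced obstruent in word-final position, so it devoices to [p]. /bobidotxamaab/ → bobidotxamaap.

bobidotxamaap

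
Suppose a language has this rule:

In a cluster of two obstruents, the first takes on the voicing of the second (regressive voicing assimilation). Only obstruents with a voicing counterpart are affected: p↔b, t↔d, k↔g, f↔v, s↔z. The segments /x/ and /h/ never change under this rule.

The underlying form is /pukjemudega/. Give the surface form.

pukjemudega

No segment of /pukjemudega/ meets the structural description of the rule, so the form surfaces unchanged.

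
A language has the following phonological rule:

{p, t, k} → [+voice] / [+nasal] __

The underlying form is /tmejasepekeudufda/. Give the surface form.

tmejasepekeudufda

No segment of /tmejasepekeudufda/ meets the structural description of the rule, so the form surfaces unchanged.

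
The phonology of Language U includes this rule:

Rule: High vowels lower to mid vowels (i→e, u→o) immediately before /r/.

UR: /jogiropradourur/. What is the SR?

/i/ is a high vowel immediately before /r/, so it lowers to [e].
/u/ is a high vowel immediately before /r/, so it lowers to [o].
/u/ is a high vowel immediately before /r/, so it lowers to [o].
Surface form: [jogeropradooror].

jogeropradooror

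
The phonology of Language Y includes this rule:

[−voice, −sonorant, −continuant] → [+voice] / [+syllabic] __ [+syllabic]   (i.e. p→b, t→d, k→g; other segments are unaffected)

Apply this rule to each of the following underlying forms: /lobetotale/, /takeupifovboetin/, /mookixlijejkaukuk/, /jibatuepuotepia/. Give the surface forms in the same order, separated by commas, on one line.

/lobetotale/: /t/ is a voiceless stop between vowels /e/ and /o/, so it voices to [d]. /t/ is a voiceless stop between vowels /o/ and /a/, so it voices to [d]. → [lobedodale].
/takeupifovboetin/: /k/ is a voiceless stop between vowels /a/ and /e/, so it voices to [g]. /p/ is a voiceless stop between vowels /u/ and /i/, so it voices to [b]. /t/ is a voiceless stop between vowels /e/ and /i/, so it voices to [d]. → [tageubifovboedin].
/mookixlijejkaukuk/: /k/ is a voiceless stop between vowels /o/ and /i/, so it voices to [g]. /k/ is a voiceless stop between vowels /u/ and /u/, so it voices to [g]. → [moogixlijejkauguk].
/jibatuepuotepia/: /t/ is a voiceless stop between vowels /a/ and /u/, so it voices to [d]. /p/ is a voiceless stop between vowels /e/ and /u/, so it voices to [b]. /t/ is a voiceless stop between vowels /o/ and /e/, so it voices to [d]. /p/ is a voiceless stop between vowels /e/ and /i/, so it voices to [b]. → [jibaduebuodebia].

lobedodale, tageubifovboedin, moogixlijejkauguk, jibaduebuodebia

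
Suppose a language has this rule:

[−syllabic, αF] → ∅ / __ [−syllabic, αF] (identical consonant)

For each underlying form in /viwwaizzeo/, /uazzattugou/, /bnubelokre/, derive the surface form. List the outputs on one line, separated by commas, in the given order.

/viwwaizzeo/: /ww/ is a geminate; the first /w/ deletes. /zz/ is a geminate; the first /z/ deletes. → [viwaizeo].
/uazzattugou/: /zz/ is a geminate; the first /z/ deletes. /tt/ is a geminate; the first /t/ deletes. → [uazatugou].
/bnubelokre/: the rule's environment is not met; surfaces unchanged as [bnubelokre].

viwaizeo, uazatugou, bnubelokre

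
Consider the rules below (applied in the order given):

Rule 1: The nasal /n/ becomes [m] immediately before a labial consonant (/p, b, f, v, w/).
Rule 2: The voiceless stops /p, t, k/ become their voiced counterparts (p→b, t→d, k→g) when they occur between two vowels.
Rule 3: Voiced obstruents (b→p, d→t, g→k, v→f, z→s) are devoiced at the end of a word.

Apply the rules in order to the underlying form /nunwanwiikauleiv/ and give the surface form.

Rule 1 (nasal place assimilation): /n/ precedes the labial consonant /w/, so it assimilates in place to [m]. /n/ precedes the labial consonant /w/, so it assimilates in place to [m]. /nunwanwiikauleiv/ → numwamwiikauleiv.
Rule 2 (intervocalic voicing): /k/ is a voiceless stop between vowels /i/ and /a/, so it voices to [g]. /numwamwiikauleiv/ → numwamwiigauleiv.
Rule 3 (final devoicing): /v/ is a voiced obstruent in word-final position, so it devoices to [f]. /numwamwiigauleiv/ → numwamwiigauleif.

numwamwiigauleif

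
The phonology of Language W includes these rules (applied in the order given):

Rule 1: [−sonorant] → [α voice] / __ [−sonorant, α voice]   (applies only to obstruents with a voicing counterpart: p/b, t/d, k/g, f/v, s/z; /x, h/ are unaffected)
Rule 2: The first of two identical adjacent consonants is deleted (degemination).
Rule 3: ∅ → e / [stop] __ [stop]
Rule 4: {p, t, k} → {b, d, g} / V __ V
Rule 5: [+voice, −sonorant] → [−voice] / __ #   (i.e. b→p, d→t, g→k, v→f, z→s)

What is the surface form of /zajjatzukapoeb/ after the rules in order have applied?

zajadzugaboep

Rule 1 (regressive voicing assimilation): /t/ precedes the voiced obstruent /z/, so it voices to [d] by assimilation. /zajjatzukapoeb/ → zajjadzukapoeb.
Rule 2 (degemination): /jj/ is a geminate; the first /j/ deletes. /zajjadzukapoeb/ → zajadzukapoeb.
Rule 3 (stop-cluster e-epenthesis): no segment meets the environment; /zajadzukapoeb/ is unchanged.
Rule 4 (intervocalic voicing): /k/ is a voiceless stop between vowels /u/ and /a/, so it voices to [g]. /p/ is a voiceless stop between vowels /a/ and /o/, so it voices to [b]. /zajadzukapoeb/ → zajadzugaboeb.
Rule 5 (final devoicing): /b/ is a voiced obstruent in word-final position, so it devoices to [p]. /zajadzugaboeb/ → zajadzugaboep.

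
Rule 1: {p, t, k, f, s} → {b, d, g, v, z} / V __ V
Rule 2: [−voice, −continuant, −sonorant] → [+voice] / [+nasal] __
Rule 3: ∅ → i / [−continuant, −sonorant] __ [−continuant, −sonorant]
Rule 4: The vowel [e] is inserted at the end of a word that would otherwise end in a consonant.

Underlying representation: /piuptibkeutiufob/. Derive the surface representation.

piupitibikeudiuvobe

Rule 1 (intervocalic voicing): /t/ is a voiceless obstruent between vowels /u/ and /i/, so it voices to [d]. /f/ is a voiceless obstruent between vowels /u/ and /o/, so it voices to [v]. /piuptibkeutiufob/ → piuptibkeudiuvob.
Rule 2 (post-nasal voicing): no segment meets the environment; /piuptibkeudiuvob/ is unchanged.
Rule 3 (stop-cluster i-epenthesis): /p/ and /t/ form a stop–stop cluster, so [i] is inserted between them. /b/ and /k/ form a stop–stop cluster, so [i] is inserted between them. /piuptibkeudiuvob/ → piupitibikeudiuvob.
Rule 4 (final e-epenthesis): the form ends in the consonant /b/, so [e] is inserted word-finally. /piupitibikeudiuvob/ → piupitibikeudiuvobe.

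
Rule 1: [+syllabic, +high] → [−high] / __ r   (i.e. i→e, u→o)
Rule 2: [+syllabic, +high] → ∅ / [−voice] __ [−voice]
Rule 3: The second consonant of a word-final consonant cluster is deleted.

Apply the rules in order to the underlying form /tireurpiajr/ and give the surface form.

Rule 1 (pre-rhotic lowering): /i/ is a high vowel immediately before /r/, so it lowers to [e]. /u/ is a high vowel immediately before /r/, so it lowers to [o]. /tireurpiajr/ → tereorpiajr.
Rule 2 (high vowel syncope): no segment meets the environment; /tereorpiajr/ is unchanged.
Rule 3 (final cluster simplification): /r/ is the second consonant of a word-final cluster /jr/, so it deletes. /tereorpiajr/ → tereorpiaj.

tereorpiaj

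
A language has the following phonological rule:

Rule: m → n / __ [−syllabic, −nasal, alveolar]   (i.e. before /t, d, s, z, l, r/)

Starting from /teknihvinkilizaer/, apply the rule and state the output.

No segment of /teknihvinkilizaer/ meets the structural description of the rule, so the form surfaces unchanged.

teknihvinkilizaer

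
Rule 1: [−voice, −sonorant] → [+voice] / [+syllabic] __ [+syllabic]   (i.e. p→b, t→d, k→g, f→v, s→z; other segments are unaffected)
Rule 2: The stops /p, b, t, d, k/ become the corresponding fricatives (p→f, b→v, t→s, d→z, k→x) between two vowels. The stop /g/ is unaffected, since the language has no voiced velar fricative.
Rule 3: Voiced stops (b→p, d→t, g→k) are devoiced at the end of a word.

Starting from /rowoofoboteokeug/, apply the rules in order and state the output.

Rule 1 (intervocalic voicing): /f/ is a voiceless obstruent between vowels /o/ and /o/, so it voices to [v]. /t/ is a voiceless obstruent between vowels /o/ and /e/, so it voices to [d]. /k/ is a voiceless obstruent between vowels /o/ and /e/, so it voices to [g]. /rowoofoboteokeug/ → rowoovobodeogeug.
Rule 2 (intervocalic spirantization): /b/ is a stop between vowels /o/ and /o/, so it spirantizes to the fricative [v]. /d/ is a stop between vowels /o/ and /e/, so it spirantizes to the fricative [z]. /rowoovobodeogeug/ → rowoovovozeogeug.
Rule 3 (final devoicing): /g/ is a voiced stop in word-final position, so it devoices to [k]. /rowoovovozeogeug/ → rowoovovozeogeuk.

rowoovovozeogeuk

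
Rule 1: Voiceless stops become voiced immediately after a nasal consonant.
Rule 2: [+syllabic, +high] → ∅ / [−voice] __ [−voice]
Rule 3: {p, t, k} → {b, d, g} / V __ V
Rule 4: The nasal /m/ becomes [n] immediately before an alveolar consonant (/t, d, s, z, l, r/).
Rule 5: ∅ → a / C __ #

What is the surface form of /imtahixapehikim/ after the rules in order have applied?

indahxabehkima

Rule 1 (post-nasal voicing): /t/ is a voiceless stop immediately after the nasal /m/, so it voices to [d]. /imtahixapehikim/ → imdahixapehikim.
Rule 2 (high vowel syncope): /i/ is a high vowel flanked by voiceless consonants /h/ and /x/, so it deletes. /i/ is a high vowel flanked by voiceless consonants /h/ and /k/, so it deletes. /imdahixapehikim/ → imdahxapehkim.
Rule 3 (intervocalic voicing): /p/ is a voiceless stop between vowels /a/ and /e/, so it voices to [b]. /imdahxapehkim/ → imdahxabehkim.
Rule 4 (nasal place assimilation): /m/ precedes the alveolar consonant /d/, so it assimilates in place to [n]. /imdahxabehkim/ → indahxabehkim.
Rule 5 (final a-epenthesis): the form ends in the consonant /m/, so [a] is inserted word-finally. /indahxabehkim/ → indahxabehkima.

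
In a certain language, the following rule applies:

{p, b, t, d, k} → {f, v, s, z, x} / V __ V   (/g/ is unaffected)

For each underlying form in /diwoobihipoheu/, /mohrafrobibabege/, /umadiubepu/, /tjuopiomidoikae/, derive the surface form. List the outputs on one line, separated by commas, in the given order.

/diwoobihipoheu/: /b/ is a stop between vowels /o/ and /i/, so it spirantizes to the fricative [v]. /p/ is a stop between vowels /i/ and /o/, so it spirantizes to the fricative [f]. → [diwoovihifoheu].
/mohrafrobibabege/: /b/ is a stop between vowels /o/ and /i/, so it spirantizes to the fricative [v]. /b/ is a stop between vowels /i/ and /a/, so it spirantizes to the fricative [v]. /b/ is a stop between vowels /a/ and /e/, so it spirantizes to the fricative [v]. → [mohrafrovivavege].
/umadiubepu/: /d/ is a stop between vowels /a/ and /i/, so it spirantizes to the fricative [z]. /b/ is a stop between vowels /u/ and /e/, so it spirantizes to the fricative [v]. /p/ is a stop between vowels /e/ and /u/, so it spirantizes to the fricative [f]. → [umaziuvefu].
/tjuopiomidoikae/: /p/ is a stop between vowels /o/ and /i/, so it spirantizes to the fricative [f]. /d/ is a stop between vowels /i/ and /o/, so it spirantizes to the fricative [z]. /k/ is a stop between vowels /i/ and /a/, so it spirantizes to the fricative [x]. → [tjuofiomizoixae].

diwoovihifoheu, mohrafrovivavege, umaziuvefu, tjuofiomizoixae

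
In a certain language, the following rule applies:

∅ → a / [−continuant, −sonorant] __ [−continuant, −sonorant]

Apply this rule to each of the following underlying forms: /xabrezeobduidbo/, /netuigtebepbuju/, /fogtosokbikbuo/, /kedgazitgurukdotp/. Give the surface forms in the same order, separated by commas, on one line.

/xabrezeobduidbo/: /b/ and /d/ form a stop–stop cluster, so [a] is inserted between them. /d/ and /b/ form a stop–stop cluster, so [a] is inserted between them. → [xabrezeobaduidabo].
/netuigtebepbuju/: /g/ and /t/ form a stop–stop cluster, so [a] is inserted between them. /p/ and /b/ form a stop–stop cluster, so [a] is inserted between them. → [netuigatebepabuju].
/fogtosokbikbuo/: /g/ and /t/ form a stop–stop cluster, so [a] is inserted between them. /k/ and /b/ form a stop–stop cluster, so [a] is inserted between them. /k/ and /b/ form a stop–stop cluster, so [a] is inserted between them. → [fogatosokabikabuo].
/kedgazitgurukdotp/: /d/ and /g/ form a stop–stop cluster, so [a] is inserted between them. /t/ and /g/ form a stop–stop cluster, so [a] is inserted between them. /k/ and /d/ form a stop–stop cluster, so [a] is inserted between them. /t/ and /p/ form a stop–stop cluster, so [a] is inserted between them. → [kedagazitagurukadotap].

xabrezeobaduidabo, netuigatebepabuju, fogatosokabikabuo, kedagazitagurukadotap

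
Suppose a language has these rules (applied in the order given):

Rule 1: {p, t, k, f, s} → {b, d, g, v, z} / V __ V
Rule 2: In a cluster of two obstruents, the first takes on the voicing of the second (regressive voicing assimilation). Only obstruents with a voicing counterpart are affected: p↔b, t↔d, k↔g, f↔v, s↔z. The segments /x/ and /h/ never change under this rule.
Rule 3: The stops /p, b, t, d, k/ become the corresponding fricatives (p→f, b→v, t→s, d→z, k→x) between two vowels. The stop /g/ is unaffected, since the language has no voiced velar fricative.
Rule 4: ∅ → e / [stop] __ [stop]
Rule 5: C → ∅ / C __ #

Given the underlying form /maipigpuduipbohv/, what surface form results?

Rule 1 (intervocalic voicing): /p/ is a voiceless obstruent between vowels /i/ and /i/, so it voices to [b]. /maipigpuduipbohv/ → maibigpuduipbohv.
Rule 2 (regressive voicing assimilation): /g/ precedes the voiceless obstruent /p/, so it devoices to [k] by assimilation. /p/ precedes the voiced obstruent /b/, so it voices to [b] by assimilation. /maibigpuduipbohv/ → maibikpuduibbohv.
Rule 3 (intervocalic spirantization): /b/ is a stop between vowels /i/ and /i/, so it spirantizes to the fricative [v]. /d/ is a stop between vowels /u/ and /u/, so it spirantizes to the fricative [z]. /maibikpuduibbohv/ → maivikpuzuibbohv.
Rule 4 (stop-cluster e-epenthesis): /k/ and /p/ form a stop–stop cluster, so [e] is inserted between them. /b/ and /b/ form a stop–stop cluster, so [e] is inserted between them. /maivikpuzuibbohv/ → maivikepuzuibebohv.
Rule 5 (final cluster simplification): /v/ is the second consonant of a word-final cluster /hv/, so it deletes. /maivikepuzuibebohv/ → maivikepuzuibeboh.

maivikepuzuibeboh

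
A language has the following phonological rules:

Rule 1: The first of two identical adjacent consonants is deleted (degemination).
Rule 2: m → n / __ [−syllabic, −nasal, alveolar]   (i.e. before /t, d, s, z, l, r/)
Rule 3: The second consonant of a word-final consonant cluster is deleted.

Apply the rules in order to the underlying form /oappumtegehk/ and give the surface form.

oapuntegeh

Rule 1 (degemination): /pp/ is a geminate; the first /p/ deletes. /oappumtegehk/ → oapumtegehk.
Rule 2 (nasal place assimilation): /m/ precedes the alveolar consonant /t/, so it assimilates in place to [n]. /oapumtegehk/ → oapuntegehk.
Rule 3 (final cluster simplification): /k/ is the second consonant of a word-final cluster /hk/, so it deletes. /oapuntegehk/ → oapuntegeh.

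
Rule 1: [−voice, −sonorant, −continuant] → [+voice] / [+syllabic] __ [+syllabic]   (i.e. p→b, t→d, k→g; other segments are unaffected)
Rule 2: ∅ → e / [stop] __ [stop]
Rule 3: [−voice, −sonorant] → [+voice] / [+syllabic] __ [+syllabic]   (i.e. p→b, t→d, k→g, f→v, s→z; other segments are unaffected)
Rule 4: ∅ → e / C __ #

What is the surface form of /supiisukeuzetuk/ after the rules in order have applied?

Rule 1 (intervocalic voicing): /p/ is a voiceless stop between vowels /u/ and /i/, so it voices to [b]. /k/ is a voiceless stop between vowels /u/ and /e/, so it voices to [g]. /t/ is a voiceless stop between vowels /e/ and /u/, so it voices to [d]. /supiisukeuzetuk/ → subiisugeuzeduk.
Rule 2 (stop-cluster e-epenthesis): no segment meets the environment; /subiisugeuzeduk/ is unchanged.
Rule 3 (intervocalic voicing): /s/ is a voiceless obstruent between vowels /i/ and /u/, so it voices to [z]. /subiisugeuzeduk/ → subiizugeuzeduk.
Rule 4 (final e-epenthesis): the form ends in the consonant /k/, so [e] is inserted word-finally. /subiizugeuzeduk/ → subiizugeuzeduke.

subiizugeuzeduke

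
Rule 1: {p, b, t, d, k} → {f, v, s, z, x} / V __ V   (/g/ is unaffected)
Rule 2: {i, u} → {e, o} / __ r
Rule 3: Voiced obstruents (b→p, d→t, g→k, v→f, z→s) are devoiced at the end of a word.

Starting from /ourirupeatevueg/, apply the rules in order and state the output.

Rule 1 (intervocalic spirantization): /p/ is a stop between vowels /u/ and /e/, so it spirantizes to the fricative [f]. /t/ is a stop between vowels /a/ and /e/, so it spirantizes to the fricative [s]. /ourirupeatevueg/ → ourirufeasevueg.
Rule 2 (pre-rhotic lowering): /u/ is a high vowel immediately before /r/, so it lowers to [o]. /i/ is a high vowel immediately before /r/, so it lowers to [e]. /ourirufeasevueg/ → oorerufeasevueg.
Rule 3 (final devoicing): /g/ is a voiced obstruent in word-final position, so it devoices to [k]. /oorerufeasevueg/ → oorerufeasevuek.

oorerufeasevuek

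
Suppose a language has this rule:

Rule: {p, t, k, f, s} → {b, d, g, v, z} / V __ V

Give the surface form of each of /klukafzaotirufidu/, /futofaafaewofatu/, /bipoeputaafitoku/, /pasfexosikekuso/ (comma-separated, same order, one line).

klugafzaodiruvidu, fudovaavaewovadu, biboebudaavidogu, pasfexozigeguzo

/klukafzaotirufidu/: /k/ is a voiceless obstruent between vowels /u/ and /a/, so it voices to [g]. /t/ is a voiceless obstruent between vowels /o/ and /i/, so it voices to [d]. /f/ is a voiceless obstruent between vowels /u/ and /i/, so it voices to [v]. → [klugafzaodiruvidu].
/futofaafaewofatu/: /t/ is a voiceless obstruent between vowels /u/ and /o/, so it voices to [d]. /f/ is a voiceless obstruent between vowels /o/ and /a/, so it voices to [v]. /f/ is a voiceless obstruent between vowels /a/ and /a/, so it voices to [v]. /f/ is a voiceless obstruent between vowels /o/ and /a/, so it voices to [v]. /t/ is a voiceless obstruent between vowels /a/ and /u/, so it voices to [d]. → [fudovaavaewovadu].
/bipoeputaafitoku/: /p/ is a voiceless obstruent between vowels /i/ and /o/, so it voices to [b]. /p/ is a voiceless obstruent between vowels /e/ and /u/, so it voices to [b]. /t/ is a voiceless obstruent between vowels /u/ and /a/, so it voices to [d]. /f/ is a voiceless obstruent between vowels /a/ and /i/, so it voices to [v]. /t/ is a voiceless obstruent between vowels /i/ and /o/, so it voices to [d]. /k/ is a voiceless obstruent between vowels /o/ and /u/, so it voices to [g]. → [biboebudaavidogu].
/pasfexosikekuso/: /s/ is a voiceless obstruent between vowels /o/ and /i/, so it voices to [z]. /k/ is a voiceless obstruent between vowels /i/ and /e/, so it voices to [g]. /k/ is a voiceless obstruent between vowels /e/ and /u/, so it voices to [g]. /s/ is a voiceless obstruent between vowels /u/ and /o/, so it voices to [z]. → [pasfexozigeguzo].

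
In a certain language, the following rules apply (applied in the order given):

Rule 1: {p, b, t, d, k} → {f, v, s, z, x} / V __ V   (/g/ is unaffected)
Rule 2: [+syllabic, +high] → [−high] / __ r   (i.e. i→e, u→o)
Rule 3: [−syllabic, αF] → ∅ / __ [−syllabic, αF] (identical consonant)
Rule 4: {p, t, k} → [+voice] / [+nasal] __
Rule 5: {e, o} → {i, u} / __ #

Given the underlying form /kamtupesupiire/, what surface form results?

Rule 1 (intervocalic spirantization): /p/ is a stop between vowels /u/ and /e/, so it spirantizes to the fricative [f]. /p/ is a stop between vowels /u/ and /i/, so it spirantizes to the fricative [f]. /kamtupesupiire/ → kamtufesufiire.
Rule 2 (pre-rhotic lowering): /i/ is a high vowel immediately before /r/, so it lowers to [e]. /kamtufesufiire/ → kamtufesufiere.
Rule 3 (degemination): no segment meets the environment; /kamtufesufiere/ is unchanged.
Rule 4 (post-nasal voicing): /t/ is a voiceless stop immediately after the nasal /m/, so it voices to [d]. /kamtufesufiere/ → kamdufesufiere.
Rule 5 (final vowel raising): /e/ is a mid vowel in word-final position, so it raises to [i]. /kamdufesufiere/ → kamdufesufieri.

kamdufesufieri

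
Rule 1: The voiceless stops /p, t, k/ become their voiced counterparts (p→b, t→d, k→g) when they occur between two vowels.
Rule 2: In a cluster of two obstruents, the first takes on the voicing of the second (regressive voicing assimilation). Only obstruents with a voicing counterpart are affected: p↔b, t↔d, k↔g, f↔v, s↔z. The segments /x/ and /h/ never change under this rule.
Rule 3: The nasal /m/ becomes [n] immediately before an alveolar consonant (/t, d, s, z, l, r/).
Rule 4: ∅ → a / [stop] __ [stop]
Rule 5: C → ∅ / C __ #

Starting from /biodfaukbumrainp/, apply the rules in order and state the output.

biotfaugabunrain

Rule 1 (intervocalic voicing): no segment meets the environment; /biodfaukbumrainp/ is unchanged.
Rule 2 (regressive voicing assimilation): /d/ precedes the voiceless obstruent /f/, so it devoices to [t] by assimilation. /k/ precedes the voiced obstruent /b/, so it voices to [g] by assimilation. /biodfaukbumrainp/ → biotfaugbumrainp.
Rule 3 (nasal place assimilation): /m/ precedes the alveolar consonant /r/, so it assimilates in place to [n]. /biotfaugbumrainp/ → biotfaugbunrainp.
Rule 4 (stop-cluster a-epenthesis): /g/ and /b/ form a stop–stop cluster, so [a] is inserted between them. /biotfaugbunrainp/ → biotfaugabunrainp.
Rule 5 (final cluster simplification): /p/ is the second consonant of a word-final cluster /np/, so it deletes. /biotfaugabunrainp/ → biotfaugabunrain.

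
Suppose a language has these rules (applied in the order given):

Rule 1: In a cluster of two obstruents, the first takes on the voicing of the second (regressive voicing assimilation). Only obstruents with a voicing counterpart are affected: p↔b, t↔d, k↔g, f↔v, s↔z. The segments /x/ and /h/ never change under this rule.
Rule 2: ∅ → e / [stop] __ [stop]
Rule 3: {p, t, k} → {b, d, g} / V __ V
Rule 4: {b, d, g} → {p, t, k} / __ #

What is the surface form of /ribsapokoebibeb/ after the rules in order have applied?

Rule 1 (regressive voicing assimilation): /b/ precedes the voiceless obstruent /s/, so it devoices to [p] by assimilation. /ribsapokoebibeb/ → ripsapokoebibeb.
Rule 2 (stop-cluster e-epenthesis): no segment meets the environment; /ripsapokoebibeb/ is unchanged.
Rule 3 (intervocalic voicing): /p/ is a voiceless stop between vowels /a/ and /o/, so it voices to [b]. /k/ is a voiceless stop between vowels /o/ and /o/, so it voices to [g]. /ripsapokoebibeb/ → ripsabogoebibeb.
Rule 4 (final devoicing): /b/ is a voiced stop in word-final position, so it devoices to [p]. /ripsabogoebibeb/ → ripsabogoebibep.

ripsabogoebibep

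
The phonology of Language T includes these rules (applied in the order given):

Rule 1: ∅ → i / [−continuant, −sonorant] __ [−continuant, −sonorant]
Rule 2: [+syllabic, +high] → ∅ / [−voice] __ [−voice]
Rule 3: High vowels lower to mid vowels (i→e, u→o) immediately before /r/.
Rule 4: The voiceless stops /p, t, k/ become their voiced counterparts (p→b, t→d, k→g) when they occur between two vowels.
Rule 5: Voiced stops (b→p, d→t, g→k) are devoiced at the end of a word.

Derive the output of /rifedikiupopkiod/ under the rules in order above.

rifedigiubopkiot

Rule 1 (stop-cluster i-epenthesis): /p/ and /k/ form a stop–stop cluster, so [i] is inserted between them. /rifedikiupopkiod/ → rifedikiupopikiod.
Rule 2 (high vowel syncope): /i/ is a high vowel flanked by voiceless consonants /p/ and /k/, so it deletes. /rifedikiupopikiod/ → rifedikiupopkiod.
Rule 3 (pre-rhotic lowering): no segment meets the environment; /rifedikiupopkiod/ is unchanged.
Rule 4 (intervocalic voicing): /k/ is a voiceless stop between vowels /i/ and /i/, so it voices to [g]. /p/ is a voiceless stop between vowels /u/ and /o/, so it voices to [b]. /rifedikiupopkiod/ → rifedigiubopkiod.
Rule 5 (final devoicing): /d/ is a voiced stop in word-final position, so it devoices to [t]. /rifedigiubopkiod/ → rifedigiubopkiot.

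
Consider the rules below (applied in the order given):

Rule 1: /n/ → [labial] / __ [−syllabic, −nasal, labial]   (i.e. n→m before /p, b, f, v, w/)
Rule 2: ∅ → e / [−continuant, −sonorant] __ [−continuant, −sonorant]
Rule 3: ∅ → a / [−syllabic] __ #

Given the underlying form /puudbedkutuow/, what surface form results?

puudebedekutuowa

Rule 1 (nasal place assimilation): no segment meets the environment; /puudbedkutuow/ is unchanged.
Rule 2 (stop-cluster e-epenthesis): /d/ and /b/ form a stop–stop cluster, so [e] is inserted between them. /d/ and /k/ form a stop–stop cluster, so [e] is inserted between them. /puudbedkutuow/ → puudebedekutuow.
Rule 3 (final a-epenthesis): the form ends in the consonant /w/, so [a] is inserted word-finally. /puudebedekutuow/ → puudebedekutuowa.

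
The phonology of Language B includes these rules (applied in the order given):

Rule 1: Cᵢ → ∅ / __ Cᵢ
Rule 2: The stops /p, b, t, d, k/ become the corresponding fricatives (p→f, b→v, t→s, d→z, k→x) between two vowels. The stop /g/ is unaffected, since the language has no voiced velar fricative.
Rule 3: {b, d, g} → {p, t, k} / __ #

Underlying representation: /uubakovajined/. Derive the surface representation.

uuvaxovajinet

Rule 1 (degemination): no segment meets the environment; /uubakovajined/ is unchanged.
Rule 2 (intervocalic spirantization): /b/ is a stop between vowels /u/ and /a/, so it spirantizes to the fricative [v]. /k/ is a stop between vowels /a/ and /o/, so it spirantizes to the fricative [x]. /uubakovajined/ → uuvaxovajined.
Rule 3 (final devoicing): /d/ is a voiced stop in word-final position, so it devoices to [t]. /uuvaxovajined/ → uuvaxovajinet.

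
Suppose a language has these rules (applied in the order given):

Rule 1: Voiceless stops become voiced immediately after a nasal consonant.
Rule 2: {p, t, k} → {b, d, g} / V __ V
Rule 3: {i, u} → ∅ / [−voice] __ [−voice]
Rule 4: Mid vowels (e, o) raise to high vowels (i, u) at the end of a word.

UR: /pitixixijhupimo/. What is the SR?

pidixxijhubimu

Rule 1 (post-nasal voicing): no segment meets the environment; /pitixixijhupimo/ is unchanged.
Rule 2 (intervocalic voicing): /t/ is a voiceless stop between vowels /i/ and /i/, so it voices to [d]. /p/ is a voiceless stop between vowels /u/ and /i/, so it voices to [b]. /pitixixijhupimo/ → pidixixijhubimo.
Rule 3 (high vowel syncope): /i/ is a high vowel flanked by voiceless consonants /x/ and /x/, so it deletes. /pidixixijhubimo/ → pidixxijhubimo.
Rule 4 (final vowel raising): /o/ is a mid vowel in word-final position, so it raises to [u]. /pidixxijhubimo/ → pidixxijhubimu.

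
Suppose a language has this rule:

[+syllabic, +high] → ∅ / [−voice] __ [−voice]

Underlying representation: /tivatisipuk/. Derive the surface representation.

tivatspk

/i/ is a high vowel flanked by voiceless consonants /t/ and /s/, so it deletes.
/i/ is a high vowel flanked by voiceless consonants /s/ and /p/, so it deletes.
/u/ is a high vowel flanked by voiceless consonants /p/ and /k/, so it deletes.
The other instance of /i/ does not occur in the required environment and remains unchanged.
Surface form: [tivatspk].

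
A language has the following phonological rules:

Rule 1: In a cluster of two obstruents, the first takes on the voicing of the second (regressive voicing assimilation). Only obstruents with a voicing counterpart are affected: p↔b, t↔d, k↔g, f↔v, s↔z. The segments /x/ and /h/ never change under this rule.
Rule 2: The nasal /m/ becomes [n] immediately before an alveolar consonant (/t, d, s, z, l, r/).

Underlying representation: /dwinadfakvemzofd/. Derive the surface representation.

dwinatfagvenzovd

Rule 1 (regressive voicing assimilation): /d/ precedes the voiceless obstruent /f/, so it devoices to [t] by assimilation. /k/ precedes the voiced obstruent /v/, so it voices to [g] by assimilation. /f/ precedes the voiced obstruent /d/, so it voices to [v] by assimilation. /dwinadfakvemzofd/ → dwinatfagvemzovd.
Rule 2 (nasal place assimilation): /m/ precedes the alveolar consonant /z/, so it assimilates in place to [n]. /dwinatfagvemzovd/ → dwinatfagvenzovd.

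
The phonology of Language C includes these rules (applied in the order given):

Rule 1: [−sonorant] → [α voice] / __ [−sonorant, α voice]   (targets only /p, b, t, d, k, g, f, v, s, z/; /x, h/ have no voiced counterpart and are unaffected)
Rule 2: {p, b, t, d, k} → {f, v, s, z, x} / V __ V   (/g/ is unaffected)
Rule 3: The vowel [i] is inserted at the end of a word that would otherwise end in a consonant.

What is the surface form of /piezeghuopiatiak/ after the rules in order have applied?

Rule 1 (regressive voicing assimilation): /g/ precedes the voiceless obstruent /h/, so it devoices to [k] by assimilation. /piezeghuopiatiak/ → piezekhuopiatiak.
Rule 2 (intervocalic spirantization): /p/ is a stop between vowels /o/ and /i/, so it spirantizes to the fricative [f]. /t/ is a stop between vowels /a/ and /i/, so it spirantizes to the fricative [s]. /piezekhuopiatiak/ → piezekhuofiasiak.
Rule 3 (final i-epenthesis): the form ends in the consonant /k/, so [i] is inserted word-finally. /piezekhuofiasiak/ → piezekhuofiasiaki.

piezekhuofiasiaki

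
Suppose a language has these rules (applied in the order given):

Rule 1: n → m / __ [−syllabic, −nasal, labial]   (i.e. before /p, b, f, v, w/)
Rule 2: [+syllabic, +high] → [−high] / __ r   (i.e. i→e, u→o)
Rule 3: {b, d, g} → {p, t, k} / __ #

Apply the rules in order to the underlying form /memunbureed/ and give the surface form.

Rule 1 (nasal place assimilation): /n/ precedes the labial consonant /b/, so it assimilates in place to [m]. /memunbureed/ → memumbureed.
Rule 2 (pre-rhotic lowering): /u/ is a high vowel immediately before /r/, so it lowers to [o]. /memumbureed/ → memumboreed.
Rule 3 (final devoicing): /d/ is a voiced stop in word-final position, so it devoices to [t]. /memumboreed/ → memumboreet.

memumboreet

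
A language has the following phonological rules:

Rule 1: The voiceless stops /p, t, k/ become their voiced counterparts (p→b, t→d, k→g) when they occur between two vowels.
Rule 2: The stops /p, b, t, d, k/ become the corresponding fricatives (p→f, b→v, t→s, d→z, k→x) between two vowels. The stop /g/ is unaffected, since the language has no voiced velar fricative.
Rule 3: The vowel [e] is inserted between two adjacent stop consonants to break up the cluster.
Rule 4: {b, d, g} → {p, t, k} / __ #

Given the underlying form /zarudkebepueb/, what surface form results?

zarudekevevuep

Rule 1 (intervocalic voicing): /p/ is a voiceless stop between vowels /e/ and /u/, so it voices to [b]. /zarudkebepueb/ → zarudkebebueb.
Rule 2 (intervocalic spirantization): /b/ is a stop between vowels /e/ and /e/, so it spirantizes to the fricative [v]. /b/ is a stop between vowels /e/ and /u/, so it spirantizes to the fricative [v]. /zarudkebebueb/ → zarudkevevueb.
Rule 3 (stop-cluster e-epenthesis): /d/ and /k/ form a stop–stop cluster, so [e] is inserted between them. /zarudkevevueb/ → zarudekevevueb.
Rule 4 (final devoicing): /b/ is a voiced stop in word-final position, so it devoices to [p]. /zarudekevevueb/ → zarudekevevuep.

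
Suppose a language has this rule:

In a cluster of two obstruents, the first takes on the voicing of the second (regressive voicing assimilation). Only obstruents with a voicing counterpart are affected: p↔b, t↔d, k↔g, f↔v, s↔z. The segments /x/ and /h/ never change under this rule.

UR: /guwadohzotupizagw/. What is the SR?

guwadohzotupizagw

No segment of /guwadohzotupizagw/ meets the structural description of the rule, so the form surfaces unchanged.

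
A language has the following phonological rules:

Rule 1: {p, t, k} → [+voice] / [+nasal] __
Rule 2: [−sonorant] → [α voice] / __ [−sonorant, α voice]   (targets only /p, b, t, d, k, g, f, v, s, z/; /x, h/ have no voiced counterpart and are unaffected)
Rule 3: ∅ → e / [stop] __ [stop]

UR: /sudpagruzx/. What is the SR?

sutepagrusx

Rule 1 (post-nasal voicing): no segment meets the environment; /sudpagruzx/ is unchanged.
Rule 2 (regressive voicing assimilation): /d/ precedes the voiceless obstruent /p/, so it devoices to [t] by assimilation. /z/ precedes the voiceless obstruent /x/, so it devoices to [s] by assimilation. /sudpagruzx/ → sutpagrusx.
Rule 3 (stop-cluster e-epenthesis): /t/ and /p/ form a stop–stop cluster, so [e] is inserted between them. /sutpagrusx/ → sutepagrusx.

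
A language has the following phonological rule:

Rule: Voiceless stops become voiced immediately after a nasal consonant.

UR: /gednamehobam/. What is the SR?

No segment of /gednamehobam/ meets the structural description of the rule, so the form surfaces unchanged.

gednamehobam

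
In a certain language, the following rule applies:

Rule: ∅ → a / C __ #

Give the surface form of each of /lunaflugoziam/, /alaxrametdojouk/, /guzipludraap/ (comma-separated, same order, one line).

/lunaflugoziam/: the form ends in the consonant /m/, so [a] is inserted word-finally. → [lunaflugoziama].
/alaxrametdojouk/: the form ends in the consonant /k/, so [a] is inserted word-finally. → [alaxrametdojouka].
/guzipludraap/: the form ends in the consonant /p/, so [a] is inserted word-finally. → [guzipludraapa].

lunaflugoziama, alaxrametdojouka, guzipludraapa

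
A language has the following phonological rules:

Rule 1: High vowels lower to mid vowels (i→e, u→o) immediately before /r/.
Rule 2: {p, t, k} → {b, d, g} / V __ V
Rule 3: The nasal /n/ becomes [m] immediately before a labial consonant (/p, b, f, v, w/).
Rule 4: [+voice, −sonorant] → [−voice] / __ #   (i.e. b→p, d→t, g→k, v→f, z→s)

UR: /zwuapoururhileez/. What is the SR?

zwuaboororhilees

Rule 1 (pre-rhotic lowering): /u/ is a high vowel immediately before /r/, so it lowers to [o]. /u/ is a high vowel immediately before /r/, so it lowers to [o]. /zwuapoururhileez/ → zwuapoororhileez.
Rule 2 (intervocalic voicing): /p/ is a voiceless stop between vowels /a/ and /o/, so it voices to [b]. /zwuapoororhileez/ → zwuaboororhileez.
Rule 3 (nasal place assimilation): no segment meets the environment; /zwuaboororhileez/ is unchanged.
Rule 4 (final devoicing): /z/ is a voiced obstruent in word-final position, so it devoices to [s]. /zwuaboororhileez/ → zwuaboororhilees.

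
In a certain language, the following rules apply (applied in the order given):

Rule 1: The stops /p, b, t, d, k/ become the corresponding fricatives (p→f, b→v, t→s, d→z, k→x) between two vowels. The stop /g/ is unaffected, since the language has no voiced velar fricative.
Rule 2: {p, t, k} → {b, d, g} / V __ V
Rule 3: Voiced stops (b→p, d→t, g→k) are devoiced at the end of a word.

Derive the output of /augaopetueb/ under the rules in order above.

Rule 1 (intervocalic spirantization): /p/ is a stop between vowels /o/ and /e/, so it spirantizes to the fricative [f]. /t/ is a stop between vowels /e/ and /u/, so it spirantizes to the fricative [s]. /augaopetueb/ → augaofesueb.
Rule 2 (intervocalic voicing): no segment meets the environment; /augaofesueb/ is unchanged.
Rule 3 (final devoicing): /b/ is a voiced stop in word-final position, so it devoices to [p]. /augaofesueb/ → augaofesuep.

augaofesuep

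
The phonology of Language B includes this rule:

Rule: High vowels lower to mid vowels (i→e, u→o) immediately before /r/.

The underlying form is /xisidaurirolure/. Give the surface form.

xisidaorerolore

Scanning /xisidaurirolure/: /i/ at position 2 is not in the conditioning environment; /i/ at position 4 is not in the conditioning environment; /u/ is a high vowel immediately before /r/, so it lowers to [o]; /i/ is a high vowel immediately before /r/, so it lowers to [e]; /u/ is a high vowel immediately before /r/, so it lowers to [o].
Result: [xisidaorerolore].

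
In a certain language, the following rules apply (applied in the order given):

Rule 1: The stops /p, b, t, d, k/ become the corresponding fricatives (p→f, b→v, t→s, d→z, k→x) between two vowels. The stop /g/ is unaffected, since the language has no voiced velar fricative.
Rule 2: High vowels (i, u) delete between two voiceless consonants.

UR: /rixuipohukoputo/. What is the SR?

rixuifohxofso

Rule 1 (intervocalic spirantization): /p/ is a stop between vowels /i/ and /o/, so it spirantizes to the fricative [f]. /k/ is a stop between vowels /u/ and /o/, so it spirantizes to the fricative [x]. /p/ is a stop between vowels /o/ and /u/, so it spirantizes to the fricative [f]. /t/ is a stop between vowels /u/ and /o/, so it spirantizes to the fricative [s]. /rixuipohukoputo/ → rixuifohuxofuso.
Rule 2 (high vowel syncope): /u/ is a high vowel flanked by voiceless consonants /h/ and /x/, so it deletes. /u/ is a high vowel flanked by voiceless consonants /f/ and /s/, so it deletes. /rixuifohuxofuso/ → rixuifohxofso.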